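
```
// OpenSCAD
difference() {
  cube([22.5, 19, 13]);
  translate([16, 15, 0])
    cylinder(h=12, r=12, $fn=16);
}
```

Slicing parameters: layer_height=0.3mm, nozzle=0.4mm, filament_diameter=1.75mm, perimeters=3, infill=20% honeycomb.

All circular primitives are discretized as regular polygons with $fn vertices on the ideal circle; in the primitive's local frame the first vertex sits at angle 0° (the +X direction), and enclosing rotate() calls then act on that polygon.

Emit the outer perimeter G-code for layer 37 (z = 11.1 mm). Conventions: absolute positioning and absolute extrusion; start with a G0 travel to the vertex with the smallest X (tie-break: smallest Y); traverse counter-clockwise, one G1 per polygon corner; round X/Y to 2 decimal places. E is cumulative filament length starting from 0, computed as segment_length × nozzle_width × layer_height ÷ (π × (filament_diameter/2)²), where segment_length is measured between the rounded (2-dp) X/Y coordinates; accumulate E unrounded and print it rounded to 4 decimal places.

G0 X0.00 Y0.00 Z11.10
G1 X22.50 Y0.00 E1.1225
G1 X22.50 Y5.19 E1.3815
G1 X20.59 Y3.91 E1.4962
G1 X16.00 Y3.00 E1.7296
G1 X11.41 Y3.91 E1.9631
G1 X7.51 Y6.51 E2.1969
G1 X4.91 Y10.41 E2.4308
G1 X4.00 Y15.00 E2.6642
G1 X4.80 Y19.00 E2.8677
G1 X0.00 Y19.00 E3.1072
G1 X0.00 Y0.00 E4.0551

At z = 11.1 mm: the 22.5×19 cube contributes its full rectangle; the cylinder at (16, 15): section is a regular 16-gon, circumradius r=12; Subtracting the remaining from the first: starting from the 22.5×19 cube, the r=12 cylinder at (16, 15) partially overlaps it — only the 255.57 mm² overlap (of its 440.85 mm²) is removed, clipping the outline — 1 connected region. The outline is a single polygon with 11 vertices. Extrusion per mm of travel: 0.4 × 0.3 / (π × 0.875²) = 0.049890. Accumulating E over each segment gives final E = 4.0551.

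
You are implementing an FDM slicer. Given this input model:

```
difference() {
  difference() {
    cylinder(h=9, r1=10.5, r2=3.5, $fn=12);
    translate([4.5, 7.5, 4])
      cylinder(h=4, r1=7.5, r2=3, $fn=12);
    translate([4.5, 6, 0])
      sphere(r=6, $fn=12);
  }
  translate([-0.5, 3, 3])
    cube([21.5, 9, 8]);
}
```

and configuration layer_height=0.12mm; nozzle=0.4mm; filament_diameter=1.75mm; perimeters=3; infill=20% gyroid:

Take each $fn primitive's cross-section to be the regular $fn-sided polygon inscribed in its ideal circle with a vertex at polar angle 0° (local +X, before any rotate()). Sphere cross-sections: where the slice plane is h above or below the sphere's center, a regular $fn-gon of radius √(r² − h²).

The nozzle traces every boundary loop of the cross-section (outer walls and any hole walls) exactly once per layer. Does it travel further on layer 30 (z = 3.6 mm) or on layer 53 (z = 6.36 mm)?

layer 30 (z = 3.6 mm)

Layer 30 (z = 3.6): the cone contributes a regular 12-gon of circumradius 7.700 (interpolated between r1=10.5 and r2=3.5 at t=0.400) (perimeter = 2·12·7.700·sin(180°/12) = 47.83 mm); the cone at (4.5, 7.5) is not intersected at this z (z outside [4, 8]); the sphere at (4.5, 6): section is a regular 12-gon, circumradius = √(r²−h²) = √(6²−3.6²) = 4.800 (perimeter = 2·12·4.800·sin(180°/12) = 29.82 mm); Taking the first minus the rest: starting from the cone, the r=6 sphere at (4.5, 6) partially overlaps it — only the 30.17 mm² overlap (of its 69.12 mm²) is removed, clipping the outline — boundary = 50.18 mm; the cube at (-0.5, 3) is present — its section is the full 21.5×9 rectangle (perimeter 61.00 mm); Taking the first minus the rest: starting from that combined region, the 21.5×9 cube at (-0.5, 3) partially overlaps it — only the 2.63 mm² overlap (of its 193.50 mm²) is removed, clipping the outline — boundary = 50.47 mm. So its perimeter = 50.47 mm. Layer 53 (z = 6.36): the cone (r1=10.5→r2=3.5) has section circumradius 5.553 here — a regular 12-gon (perimeter = 2·12·5.553·sin(180°/12) = 34.50 mm); the cone at (4.5, 7.5) contributes a regular 12-gon of circumradius 4.845 (interpolated between r1=7.5 and r2=3 at t=0.590) (perimeter = 2·12·4.845·sin(180°/12) = 30.10 mm); the sphere at (4.5, 6) does not reach this height (|z−center|=6.360 > r=6); After the difference (first − rest): starting from the cone, the cone at (4.5, 7.5) partially overlaps it — only the 4.96 mm² overlap (of its 70.42 mm²) is removed, clipping the outline — boundary = 34.69 mm; the cube at (-0.5, 3) is present — its section is the full 21.5×9 rectangle (perimeter 61.00 mm); Taking the first minus the rest: starting from that combined region, the 21.5×9 cube at (-0.5, 3) partially overlaps it — only the 4.27 mm² overlap (of its 193.50 mm²) is removed, clipping the outline — boundary = 35.99 mm. So its perimeter = 35.99 mm. Layer 30 is larger (50.47 vs 35.99 mm).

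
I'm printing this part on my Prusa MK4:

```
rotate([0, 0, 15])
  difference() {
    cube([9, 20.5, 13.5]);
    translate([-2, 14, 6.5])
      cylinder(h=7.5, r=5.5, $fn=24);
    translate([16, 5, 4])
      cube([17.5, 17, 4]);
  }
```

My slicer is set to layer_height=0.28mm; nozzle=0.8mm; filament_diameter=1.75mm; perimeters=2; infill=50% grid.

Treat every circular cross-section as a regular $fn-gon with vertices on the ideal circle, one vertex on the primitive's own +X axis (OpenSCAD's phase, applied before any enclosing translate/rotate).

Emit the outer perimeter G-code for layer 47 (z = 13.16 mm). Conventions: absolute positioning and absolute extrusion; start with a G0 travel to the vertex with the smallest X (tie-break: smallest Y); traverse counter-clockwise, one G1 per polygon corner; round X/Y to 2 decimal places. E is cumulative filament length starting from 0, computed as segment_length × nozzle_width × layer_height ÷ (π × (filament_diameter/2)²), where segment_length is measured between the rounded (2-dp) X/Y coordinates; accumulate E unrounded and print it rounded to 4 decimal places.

G0 X-5.31 Y19.80 Z13.16
G1 X-4.94 Y18.42 E0.1331
G1 X-4.13 Y18.32 E0.2091
G1 X-2.81 Y17.77 E0.3422
G1 X-1.67 Y16.89 E0.4764
G1 X-0.79 Y15.76 E0.6097
G1 X-0.24 Y14.43 E0.7438
G1 X-0.06 Y13.01 E0.8771
G1 X-0.24 Y11.58 E1.0113
G1 X-0.79 Y10.26 E1.1445
G1 X-1.67 Y9.12 E1.2786
G1 X-2.31 Y8.62 E1.3542
G1 X0.00 Y0.00 E2.1853
G1 X8.69 Y2.33 E3.0232
G1 X3.39 Y22.13 E4.9320
G1 X-5.31 Y19.80 E5.7708

At z = 13.16 mm: the 9×20.5 cube contributes its full rectangle; the r=5.5 cylinder at (-2, 14) gives a regular 24-gon of circumradius 5.5 (constant along its height); the cube at (16, 5) is absent (z outside [4, 8]); Subtracting the remaining from the first: starting from the 9×20.5 cube, the r=5.5 cylinder at (-2, 14) partially overlaps it — only the 25.60 mm² overlap (of its 93.95 mm²) is removed, clipping the outline — 1 connected region; (rotated 15° about Z; rotation is an isometry so areas/perimeters/island counts are preserved). The outline is a single polygon with 15 vertices. Extrusion per mm of travel: 0.8 × 0.28 / (π × 0.875²) = 0.093128. Accumulating E over each segment gives final E = 5.7708.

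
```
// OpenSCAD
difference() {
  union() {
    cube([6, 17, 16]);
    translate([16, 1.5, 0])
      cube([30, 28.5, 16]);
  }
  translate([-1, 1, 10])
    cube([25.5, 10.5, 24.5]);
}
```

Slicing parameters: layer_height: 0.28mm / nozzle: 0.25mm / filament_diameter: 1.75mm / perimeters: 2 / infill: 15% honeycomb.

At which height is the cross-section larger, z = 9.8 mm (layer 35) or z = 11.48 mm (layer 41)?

Layer 35 (z = 9.8): the cube (footprint 6×17) is included at this height (area 102.00 mm²); the cube at (16, 1.5) (footprint 30×28.5) is included at this height (area 855.00 mm²); Combining (union): the 2 present regions are separate (no shared area or edge), so areas and boundary lengths simply add and each stays a separate island — area = 957.00 mm²; the cube at (-1, 1) is absent (z outside [10, 34.5]); After the difference (first − rest): none of the subtracted shapes is present at this height, so that combined region is unchanged — area = 957.00 mm². So its area = 957.00 mm². Layer 41 (z = 11.48): the 6×17 cube contributes its full rectangle (area 102.00 mm²); the cube at (16, 1.5) is present — its section is the full 30×28.5 rectangle (area 855.00 mm²); Merging all regions: the 2 present regions are separate (no shared area or edge), so areas and boundary lengths simply add and each stays a separate island — area = 957.00 mm²; the cube at (-1, 1) is present — its section is the full 25.5×10.5 rectangle (area 267.75 mm²); Taking the first minus the rest: starting from that combined region (957.00 mm²), the 25.5×10.5 cube at (-1, 1) partially overlaps it — only the 148.00 mm² overlap (of its 267.75 mm²) is removed, clipping the outline — area = 809.00 mm². So its area = 809.00 mm². Layer 35 is larger (957.00 vs 809.00 mm²).

layer 35 (z = 9.8 mm)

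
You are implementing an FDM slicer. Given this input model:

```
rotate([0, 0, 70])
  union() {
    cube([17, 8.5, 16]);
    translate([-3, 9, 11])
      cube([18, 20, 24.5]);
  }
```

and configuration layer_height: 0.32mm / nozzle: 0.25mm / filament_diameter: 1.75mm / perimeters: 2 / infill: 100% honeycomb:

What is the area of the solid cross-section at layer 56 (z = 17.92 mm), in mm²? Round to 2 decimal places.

At z = 17.92 mm: the cube does not reach this height (z outside [0, 16]); the cube at (-3, 9) (footprint 18×20) is included at this height (area 360.00 mm²); Combining (union): only the 18×20 cube at (-3, 9) is present, so the union is just that shape — area = 360.00 mm²; (rotated 70° about Z; rotation is an isometry so areas/perimeters/island counts are preserved). Overall, the cross-section is a single solid region. Net area = 360.00 mm².

360.00 mm²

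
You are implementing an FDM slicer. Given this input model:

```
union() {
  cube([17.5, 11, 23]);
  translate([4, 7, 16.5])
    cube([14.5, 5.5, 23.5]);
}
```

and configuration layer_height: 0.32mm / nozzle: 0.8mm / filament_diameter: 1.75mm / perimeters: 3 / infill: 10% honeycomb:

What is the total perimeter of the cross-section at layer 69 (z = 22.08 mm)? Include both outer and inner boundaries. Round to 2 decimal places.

At z = 22.08 mm: the cube is present — its section is the full 17.5×11 rectangle (perimeter 57.00 mm); the cube at (4, 7) (footprint 14.5×5.5) is included at this height (perimeter 40.00 mm); Merging all regions: the regions partially overlap (shared area 54.00 mm²), so the edge portions inside another operand are dropped and the merged outline is re-measured after clipping — boundary = 62.00 mm. Overall, the cross-section is a single solid region. Total boundary length (outer) = 62.00 mm.

62.00 mm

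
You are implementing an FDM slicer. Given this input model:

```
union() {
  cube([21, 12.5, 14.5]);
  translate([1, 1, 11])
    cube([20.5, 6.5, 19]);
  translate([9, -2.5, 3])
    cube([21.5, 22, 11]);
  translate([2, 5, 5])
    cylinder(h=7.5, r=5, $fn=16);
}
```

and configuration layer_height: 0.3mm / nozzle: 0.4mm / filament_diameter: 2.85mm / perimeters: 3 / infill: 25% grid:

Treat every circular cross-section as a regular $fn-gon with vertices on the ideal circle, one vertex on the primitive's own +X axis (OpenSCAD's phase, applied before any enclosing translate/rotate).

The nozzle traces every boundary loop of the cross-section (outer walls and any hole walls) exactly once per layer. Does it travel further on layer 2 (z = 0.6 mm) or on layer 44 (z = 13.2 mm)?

Layer 2 (z = 0.6): the cube is present — its section is the full 21×12.5 rectangle (perimeter 67.00 mm); the cube at (1, 1) is not intersected at this z (z outside [11, 30]); the cube at (9, -2.5) does not reach this height (z outside [3, 14]); the cylinder at (2, 5) does not reach this height (z outside [5, 12.5]); Combining (union): only the 21×12.5 cube is present, so the union is just that shape — boundary = 67.00 mm. So its perimeter = 67.00 mm. Layer 44 (z = 13.2): the cube is present — its section is the full 21×12.5 rectangle (perimeter 67.00 mm); the cube at (1, 1) is present — its section is the full 20.5×6.5 rectangle (perimeter 54.00 mm); the 21.5×22 cube at (9, -2.5) contributes its full rectangle (perimeter 87.00 mm); the cylinder at (2, 5) is absent (z outside [5, 12.5]); Merging all regions: the regions partially overlap (shared area 283.25 mm²), so the edge portions inside another operand are dropped and the merged outline is re-measured after clipping — boundary = 105.00 mm. So its perimeter = 105.00 mm. Layer 44 is larger (105.00 vs 67.00 mm).

layer 44 (z = 13.2 mm)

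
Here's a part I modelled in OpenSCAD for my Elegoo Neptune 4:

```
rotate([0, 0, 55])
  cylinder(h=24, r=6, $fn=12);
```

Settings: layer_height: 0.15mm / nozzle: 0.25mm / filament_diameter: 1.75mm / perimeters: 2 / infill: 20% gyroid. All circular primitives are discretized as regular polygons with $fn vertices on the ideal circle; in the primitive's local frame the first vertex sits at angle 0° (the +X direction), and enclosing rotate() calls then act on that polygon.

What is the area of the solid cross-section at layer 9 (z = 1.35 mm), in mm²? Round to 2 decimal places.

108.00 mm²

At z = 1.35 mm: the cylinder: section is a regular 12-gon, circumradius r=6 (area = (12/2)·6.000²·sin(360°/12) = 108.00 mm²); (rotated 55° about Z; rotation is an isometry so areas/perimeters/island counts are preserved). Overall, the cross-section is a single solid region. Net area = 108.00 mm².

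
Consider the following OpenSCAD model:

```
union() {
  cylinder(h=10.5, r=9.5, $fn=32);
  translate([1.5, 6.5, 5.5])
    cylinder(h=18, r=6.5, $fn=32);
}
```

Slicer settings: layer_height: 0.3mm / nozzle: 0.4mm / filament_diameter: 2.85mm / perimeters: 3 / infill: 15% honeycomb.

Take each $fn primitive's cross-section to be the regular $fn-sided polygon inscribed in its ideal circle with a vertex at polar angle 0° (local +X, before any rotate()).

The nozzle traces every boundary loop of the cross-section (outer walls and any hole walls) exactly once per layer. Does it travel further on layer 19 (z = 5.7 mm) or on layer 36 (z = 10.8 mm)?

layer 19 (z = 5.7 mm)

Layer 19 (z = 5.7): the r=9.5 cylinder gives a regular 32-gon of circumradius 9.5 (constant along its height) (perimeter = 2·32·9.500·sin(180°/32) = 59.59 mm); the r=6.5 cylinder at (1.5, 6.5) contributes a regular 32-gon of circumradius 6.5 (perimeter = 2·32·6.500·sin(180°/32) = 40.78 mm); Combining (union): the regions partially overlap (shared area 91.81 mm²), so the edge portions inside another operand are dropped and the merged outline is re-measured after clipping — boundary = 65.21 mm. So its perimeter = 65.21 mm. Layer 36 (z = 10.8): the cylinder does not reach this height (z outside [0, 10.5]); the r=6.5 cylinder at (1.5, 6.5) contributes a regular 32-gon of circumradius 6.5 (perimeter = 2·32·6.500·sin(180°/32) = 40.78 mm); Merging all regions: only the r=6.5 cylinder at (1.5, 6.5) is present, so the union is just that shape — boundary = 40.78 mm. So its perimeter = 40.78 mm. Layer 19 is larger (65.21 vs 40.78 mm).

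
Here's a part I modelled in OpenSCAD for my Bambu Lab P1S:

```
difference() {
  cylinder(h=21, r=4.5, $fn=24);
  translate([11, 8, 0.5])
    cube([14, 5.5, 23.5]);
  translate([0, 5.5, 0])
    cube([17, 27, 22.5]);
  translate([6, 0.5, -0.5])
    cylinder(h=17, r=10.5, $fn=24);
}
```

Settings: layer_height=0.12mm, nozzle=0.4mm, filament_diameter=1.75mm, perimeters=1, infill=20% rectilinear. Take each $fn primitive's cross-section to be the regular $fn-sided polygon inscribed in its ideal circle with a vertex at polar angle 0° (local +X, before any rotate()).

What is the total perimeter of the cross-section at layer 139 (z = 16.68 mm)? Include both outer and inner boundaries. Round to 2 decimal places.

28.19 mm

At z = 16.68 mm: the r=4.5 cylinder gives a regular 24-gon of circumradius 4.5 (constant along its height) (perimeter = 2·24·4.500·sin(180°/24) = 28.19 mm); the cube at (11, 8) is present — its section is the full 14×5.5 rectangle (perimeter 39.00 mm); the cube at (0, 5.5) (footprint 17×27) is included at this height (perimeter 88.00 mm); the cylinder at (6, 0.5) is absent (z outside [-0.5, 16.5]); After the difference (first − rest): starting from the r=4.5 cylinder, the 14×5.5 cube at (11, 8) misses the remaining region (no effect); the 17×27 cube at (0, 5.5) misses the remaining region (no effect) — boundary = 28.19 mm. Overall, the cross-section is a single solid region. Total boundary length (outer) = 28.19 mm.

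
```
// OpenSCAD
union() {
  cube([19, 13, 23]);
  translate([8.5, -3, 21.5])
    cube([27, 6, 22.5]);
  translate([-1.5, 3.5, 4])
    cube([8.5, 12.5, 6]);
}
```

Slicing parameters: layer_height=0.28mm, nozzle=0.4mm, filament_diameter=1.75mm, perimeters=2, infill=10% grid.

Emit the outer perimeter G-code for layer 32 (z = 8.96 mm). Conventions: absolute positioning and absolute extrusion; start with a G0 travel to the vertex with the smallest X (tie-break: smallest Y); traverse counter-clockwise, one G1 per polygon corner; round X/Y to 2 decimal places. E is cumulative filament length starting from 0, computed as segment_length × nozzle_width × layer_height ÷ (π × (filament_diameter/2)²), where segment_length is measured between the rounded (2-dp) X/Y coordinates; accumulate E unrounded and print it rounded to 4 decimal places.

G0 X-1.50 Y3.50 Z8.96
G1 X0.00 Y3.50 E0.0698
G1 X0.00 Y0.00 E0.2328
G1 X19.00 Y0.00 E1.1175
G1 X19.00 Y13.00 E1.7229
G1 X7.00 Y13.00 E2.2816
G1 X7.00 Y16.00 E2.4213
G1 X-1.50 Y16.00 E2.8171
G1 X-1.50 Y3.50 E3.3992

At z = 8.96 mm: the cube (footprint 19×13) is included at this height; the cube at (8.5, -3) is absent (z outside [21.5, 44]); the 8.5×12.5 cube at (-1.5, 3.5) contributes its full rectangle; Combining (union): the regions partially overlap (shared area 66.50 mm²), so overlapping operands fuse into one piece — 1 connected region. The outline is a single polygon with 8 vertices. Extrusion per mm of travel: 0.4 × 0.28 / (π × 0.875²) = 0.046564. Accumulating E over each segment gives final E = 3.3992.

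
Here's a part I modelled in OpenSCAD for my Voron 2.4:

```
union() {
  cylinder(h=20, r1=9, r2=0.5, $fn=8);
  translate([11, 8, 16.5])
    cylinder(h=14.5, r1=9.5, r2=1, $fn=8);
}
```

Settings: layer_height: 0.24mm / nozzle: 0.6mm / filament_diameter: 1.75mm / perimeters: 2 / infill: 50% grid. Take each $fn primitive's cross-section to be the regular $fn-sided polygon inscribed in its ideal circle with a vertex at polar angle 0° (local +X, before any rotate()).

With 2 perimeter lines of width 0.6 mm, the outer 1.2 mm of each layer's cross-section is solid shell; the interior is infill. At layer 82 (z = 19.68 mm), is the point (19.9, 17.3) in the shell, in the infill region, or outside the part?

outside

At z = 19.68 mm: the cone: at t=0.984 of its height the radius interpolates to r₁+(r₂−r₁)t = 0.636, giving a regular 8-gon of that circumradius; the cone at (11, 8) (r1=9.5→r2=1) has section circumradius 7.636 here — a regular 8-gon; Merging all regions: the 2 present regions are separate (no shared area or edge), so areas and boundary lengths simply add and each stays a separate island — 2 connected regions. Overall, the cross-section has 2 separate islands. The nearest boundary edge runs (11.00, 15.64)→(16.40, 13.40); distance from the point to it = 5.24 mm. The point is not inside any of the regions above, so it lies outside the cross-section (5.24 mm from the nearest boundary).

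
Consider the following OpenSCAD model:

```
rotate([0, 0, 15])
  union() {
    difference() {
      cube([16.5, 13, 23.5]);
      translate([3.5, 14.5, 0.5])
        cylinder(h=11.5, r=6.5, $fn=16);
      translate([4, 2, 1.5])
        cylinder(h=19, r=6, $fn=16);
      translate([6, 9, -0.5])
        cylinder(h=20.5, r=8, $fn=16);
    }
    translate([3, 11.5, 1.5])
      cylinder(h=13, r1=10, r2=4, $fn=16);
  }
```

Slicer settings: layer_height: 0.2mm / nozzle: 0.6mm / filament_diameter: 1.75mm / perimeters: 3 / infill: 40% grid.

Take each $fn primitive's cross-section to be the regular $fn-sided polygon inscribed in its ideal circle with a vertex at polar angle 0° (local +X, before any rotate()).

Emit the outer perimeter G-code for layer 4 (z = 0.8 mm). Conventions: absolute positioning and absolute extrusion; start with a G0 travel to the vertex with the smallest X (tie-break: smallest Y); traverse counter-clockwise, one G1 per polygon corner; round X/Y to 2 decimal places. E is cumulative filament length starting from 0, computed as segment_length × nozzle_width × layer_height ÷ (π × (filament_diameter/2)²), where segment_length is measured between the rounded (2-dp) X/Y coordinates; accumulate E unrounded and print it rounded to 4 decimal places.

G0 X-1.00 Y3.73 Z0.80
G1 X0.00 Y0.00 E0.1927
G1 X15.94 Y4.27 E1.0160
G1 X12.57 Y16.83 E1.6647
G1 X8.96 Y15.86 E1.8512
G1 X9.81 Y15.12 E1.9075
G1 X11.19 Y12.32 E2.0632
G1 X11.40 Y9.20 E2.2192
G1 X10.39 Y6.25 E2.3748
G1 X8.34 Y3.90 E2.5303
G1 X5.54 Y2.52 E2.6861
G1 X2.42 Y2.31 E2.8421
G1 X-0.53 Y3.32 E2.9977
G1 X-1.00 Y3.73 E3.0288

At z = 0.8 mm: the cube is present — its section is the full 16.5×13 rectangle; the r=6.5 cylinder at (3.5, 14.5) contributes a regular 16-gon of circumradius 6.5; the cylinder at (4, 2) does not reach this height (z outside [1.5, 20.5]); the cylinder at (6, 9): section is a regular 16-gon, circumradius r=8; After the difference (first − rest): starting from the 16.5×13 cube, the r=6.5 cylinder at (3.5, 14.5) partially overlaps it — only the 38.85 mm² overlap (of its 129.35 mm²) is removed, clipping the outline; the r=8 cylinder at (6, 9) partially overlaps it — only the 106.68 mm² overlap (of its 195.93 mm²) is removed, clipping the outline — 1 connected region; the cone at (3, 11.5) does not reach this height (z outside [1.5, 14.5]); Merging all regions: only the result so far is present, so the union is just that shape — 1 connected region; (whole slice rotated 15° about Z — lengths, areas and connectivity unchanged). The outline is a single polygon with 13 vertices. Extrusion per mm of travel: 0.6 × 0.2 / (π × 0.875²) = 0.049890. Accumulating E over each segment gives final E = 3.0288.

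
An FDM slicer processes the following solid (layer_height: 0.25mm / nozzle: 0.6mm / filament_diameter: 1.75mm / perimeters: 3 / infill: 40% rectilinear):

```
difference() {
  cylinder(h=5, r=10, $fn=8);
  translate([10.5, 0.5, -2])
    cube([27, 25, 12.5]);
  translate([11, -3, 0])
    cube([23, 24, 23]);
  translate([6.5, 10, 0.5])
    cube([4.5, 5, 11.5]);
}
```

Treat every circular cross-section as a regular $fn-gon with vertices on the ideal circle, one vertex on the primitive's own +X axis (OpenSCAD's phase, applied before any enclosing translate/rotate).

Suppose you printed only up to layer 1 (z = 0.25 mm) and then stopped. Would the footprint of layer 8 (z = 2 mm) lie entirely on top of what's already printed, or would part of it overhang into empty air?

Compare the two slices. At z = 0.25: the r=10 cylinder gives a regular 8-gon of circumradius 10 (constant along its height) (area = (8/2)·10.000²·sin(360°/8) = 282.84 mm²); the cube at (10.5, 0.5) is present — its section is the full 27×25 rectangle (area 675.00 mm²); the 23×24 cube at (11, -3) contributes its full rectangle (area 552.00 mm²); the cube at (6.5, 10) is absent (z outside [0.5, 12]); After the difference (first − rest): starting from the r=10 cylinder (282.84 mm²), the 27×25 cube at (10.5, 0.5) misses the remaining region (no effect); the 23×24 cube at (11, -3) misses the remaining region (no effect) — area = 282.84 mm². At z = 2: the r=10 cylinder gives a regular 8-gon of circumradius 10 (constant along its height) (area = (8/2)·10.000²·sin(360°/8) = 282.84 mm²); the 27×25 cube at (10.5, 0.5) contributes its full rectangle (area 675.00 mm²); the cube at (11, -3) is present — its section is the full 23×24 rectangle (area 552.00 mm²); the 4.5×5 cube at (6.5, 10) contributes its full rectangle (area 22.50 mm²); Subtracting the remaining from the first: starting from the r=10 cylinder (282.84 mm²), the 27×25 cube at (10.5, 0.5) misses the remaining region (no effect); the 23×24 cube at (11, -3) misses the remaining region (no effect); the 4.5×5 cube at (6.5, 10) misses the remaining region (no effect) — area = 282.84 mm². Checking containment: the cross-section at z = 2 is a subset of the cross-section at z = 0.25.

entirely on top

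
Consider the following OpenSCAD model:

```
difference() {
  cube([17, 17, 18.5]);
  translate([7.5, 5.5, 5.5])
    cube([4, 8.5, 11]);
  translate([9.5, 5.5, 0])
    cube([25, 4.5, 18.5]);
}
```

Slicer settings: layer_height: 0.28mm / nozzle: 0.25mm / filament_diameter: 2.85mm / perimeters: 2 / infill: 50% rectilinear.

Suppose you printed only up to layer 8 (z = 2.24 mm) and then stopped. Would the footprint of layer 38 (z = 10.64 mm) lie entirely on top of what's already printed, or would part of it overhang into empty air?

Compare the two slices. At z = 2.24: the 17×17 cube contributes its full rectangle (area 289.00 mm²); the cube at (7.5, 5.5) does not reach this height (z outside [5.5, 16.5]); the cube at (9.5, 5.5) is present — its section is the full 25×4.5 rectangle (area 112.50 mm²); Taking the first minus the rest: starting from the 17×17 cube (289.00 mm²), the 25×4.5 cube at (9.5, 5.5) partially overlaps it — only the 33.75 mm² overlap (of its 112.50 mm²) is removed, clipping the outline — area = 255.25 mm². At z = 10.64: the 17×17 cube contributes its full rectangle (area 289.00 mm²); the cube at (7.5, 5.5) (footprint 4×8.5) is included at this height (area 34.00 mm²); the 25×4.5 cube at (9.5, 5.5) contributes its full rectangle (area 112.50 mm²); Taking the first minus the rest: starting from the 17×17 cube (289.00 mm²), the 4×8.5 cube at (7.5, 5.5) lies wholly inside it (removes its full 34.00 mm² and its 25.00 mm outline becomes a hole wall); the 25×4.5 cube at (9.5, 5.5) partially overlaps it — only the 24.75 mm² overlap (of its 112.50 mm²) is removed, clipping the outline — area = 230.25 mm². Checking containment: the cross-section at z = 10.64 is a subset of the cross-section at z = 2.24.

entirely on top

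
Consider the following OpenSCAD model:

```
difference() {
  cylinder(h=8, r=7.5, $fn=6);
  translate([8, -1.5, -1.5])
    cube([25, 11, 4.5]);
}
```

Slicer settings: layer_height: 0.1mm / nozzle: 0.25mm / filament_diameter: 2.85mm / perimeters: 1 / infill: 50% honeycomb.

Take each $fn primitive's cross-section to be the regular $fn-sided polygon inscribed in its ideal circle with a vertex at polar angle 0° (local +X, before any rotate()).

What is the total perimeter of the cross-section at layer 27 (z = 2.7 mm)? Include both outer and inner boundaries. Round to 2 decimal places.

45.00 mm

At z = 2.7 mm: the r=7.5 cylinder contributes a regular 6-gon of circumradius 7.5 (perimeter = 2·6·7.500·sin(180°/6) = 45.00 mm); the 25×11 cube at (8, -1.5) contributes its full rectangle (perimeter 72.00 mm); Subtracting the remaining from the first: starting from the r=7.5 cylinder, the 25×11 cube at (8, -1.5) misses the remaining region (no effect) — boundary = 45.00 mm. Overall, the cross-section is a single solid region. Total boundary length (outer) = 45.00 mm.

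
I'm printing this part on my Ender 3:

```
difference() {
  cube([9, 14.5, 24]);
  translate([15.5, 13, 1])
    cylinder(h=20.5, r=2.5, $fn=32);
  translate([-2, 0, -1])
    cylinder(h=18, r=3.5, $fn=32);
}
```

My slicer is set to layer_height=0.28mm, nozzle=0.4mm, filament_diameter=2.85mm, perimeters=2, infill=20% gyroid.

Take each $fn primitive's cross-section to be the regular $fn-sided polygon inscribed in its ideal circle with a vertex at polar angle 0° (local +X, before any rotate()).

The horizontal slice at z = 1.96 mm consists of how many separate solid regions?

At z = 1.96 mm: the cube (footprint 9×14.5) is included at this height; the cylinder at (15.5, 13): section is a regular 32-gon, circumradius r=2.5; the r=3.5 cylinder at (-2, 0) gives a regular 32-gon of circumradius 3.5 (constant along its height); Subtracting the remaining from the first: starting from the 9×14.5 cube, the r=2.5 cylinder at (15.5, 13) misses the remaining region (no effect); the r=3.5 cylinder at (-2, 0) partially overlaps it — only the 2.98 mm² overlap (of its 38.24 mm²) is removed, clipping the outline — 1 connected region. The result has 1 disconnected region.

1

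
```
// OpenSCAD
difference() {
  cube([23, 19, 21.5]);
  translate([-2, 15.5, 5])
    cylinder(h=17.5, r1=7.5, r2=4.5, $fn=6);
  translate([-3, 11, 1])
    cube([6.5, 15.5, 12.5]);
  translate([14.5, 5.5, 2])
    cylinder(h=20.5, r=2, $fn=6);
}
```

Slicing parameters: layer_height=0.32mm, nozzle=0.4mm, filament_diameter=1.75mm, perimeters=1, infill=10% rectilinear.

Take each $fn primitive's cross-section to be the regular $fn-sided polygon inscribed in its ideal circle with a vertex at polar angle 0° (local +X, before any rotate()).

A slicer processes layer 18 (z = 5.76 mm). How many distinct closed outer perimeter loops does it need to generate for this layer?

At z = 5.76 mm: the 23×19 cube contributes its full rectangle; the cone at (-2, 15.5) contributes a regular 6-gon of circumradius 7.370 (interpolated between r1=7.5 and r2=4.5 at t=0.043); the 6.5×15.5 cube at (-3, 11) contributes its full rectangle; the cylinder at (14.5, 5.5): section is a regular 6-gon, circumradius r=2; After the difference (first − rest): starting from the 23×19 cube, the cone at (-2, 15.5) partially overlaps it — only the 37.77 mm² overlap (of its 141.11 mm²) is removed, clipping the outline; the 6.5×15.5 cube at (-3, 11) partially overlaps it — only the 0.48 mm² overlap (of its 100.75 mm²) is removed, clipping the outline; the r=2 cylinder at (14.5, 5.5) lies wholly inside it (removes its full 10.39 mm² and its 12.00 mm outline becomes a hole wall) — 1 connected region with 1 hole. The result has 1 disconnected region.

1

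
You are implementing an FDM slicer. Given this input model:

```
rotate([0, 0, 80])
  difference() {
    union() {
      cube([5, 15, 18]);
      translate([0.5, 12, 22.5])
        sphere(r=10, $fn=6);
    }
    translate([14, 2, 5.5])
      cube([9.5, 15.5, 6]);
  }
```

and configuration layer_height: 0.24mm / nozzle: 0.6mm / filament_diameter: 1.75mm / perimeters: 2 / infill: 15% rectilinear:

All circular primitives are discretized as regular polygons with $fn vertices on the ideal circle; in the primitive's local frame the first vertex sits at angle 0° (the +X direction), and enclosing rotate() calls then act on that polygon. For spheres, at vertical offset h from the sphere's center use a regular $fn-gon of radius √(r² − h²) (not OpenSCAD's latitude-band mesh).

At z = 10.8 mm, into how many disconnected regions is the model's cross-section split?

1

At z = 10.8 mm: the 5×15 cube contributes its full rectangle; the sphere at (0.5, 12) does not reach this height (|z−center|=11.700 > r=10); Combining (union): only the 5×15 cube is present, so the union is just that shape — 1 connected region; the cube at (14, 2) is present — its section is the full 9.5×15.5 rectangle; Subtracting the remaining from the first: starting from that combined region, the 9.5×15.5 cube at (14, 2) misses the remaining region (no effect) — 1 connected region; (rotated 80° about Z; rotation is an isometry so areas/perimeters/island counts are preserved). The result has 1 disconnected region.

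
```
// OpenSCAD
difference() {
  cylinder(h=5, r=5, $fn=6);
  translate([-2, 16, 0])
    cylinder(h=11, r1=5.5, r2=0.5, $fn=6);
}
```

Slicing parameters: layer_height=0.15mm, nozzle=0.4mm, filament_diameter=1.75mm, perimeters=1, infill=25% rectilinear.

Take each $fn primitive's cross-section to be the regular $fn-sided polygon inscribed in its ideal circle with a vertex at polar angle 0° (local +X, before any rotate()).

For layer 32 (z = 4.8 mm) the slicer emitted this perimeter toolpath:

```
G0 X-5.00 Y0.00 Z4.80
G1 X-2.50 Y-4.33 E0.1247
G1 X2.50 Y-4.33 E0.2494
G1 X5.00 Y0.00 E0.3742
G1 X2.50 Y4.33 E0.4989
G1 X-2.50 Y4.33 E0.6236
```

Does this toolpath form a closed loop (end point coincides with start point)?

Start point (G0): (-5.00, 0.00). End point (last G1): the path does not return to the start — open.

no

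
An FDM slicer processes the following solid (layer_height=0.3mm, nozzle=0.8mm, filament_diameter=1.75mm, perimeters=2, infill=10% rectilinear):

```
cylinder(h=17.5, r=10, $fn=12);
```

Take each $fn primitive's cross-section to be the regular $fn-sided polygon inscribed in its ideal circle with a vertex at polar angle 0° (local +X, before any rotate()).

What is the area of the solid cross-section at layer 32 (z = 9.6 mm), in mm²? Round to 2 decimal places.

300.00 mm²

At z = 9.6 mm: the cylinder: section is a regular 12-gon, circumradius r=10 (area = (12/2)·10.000²·sin(360°/12) = 300.00 mm²). Overall, the cross-section is a single solid region. Net area = 300.00 mm².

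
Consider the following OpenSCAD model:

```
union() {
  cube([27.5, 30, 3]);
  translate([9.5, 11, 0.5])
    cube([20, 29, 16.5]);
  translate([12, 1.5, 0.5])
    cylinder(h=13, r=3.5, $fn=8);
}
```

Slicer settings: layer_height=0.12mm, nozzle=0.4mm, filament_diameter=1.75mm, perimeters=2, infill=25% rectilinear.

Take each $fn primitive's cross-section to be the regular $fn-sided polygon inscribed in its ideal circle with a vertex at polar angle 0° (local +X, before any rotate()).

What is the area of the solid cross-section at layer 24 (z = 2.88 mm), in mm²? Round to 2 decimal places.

1070.76 mm²

At z = 2.88 mm: the cube is present — its section is the full 27.5×30 rectangle (area 825.00 mm²); the cube at (9.5, 11) is present — its section is the full 20×29 rectangle (area 580.00 mm²); the r=3.5 cylinder at (12, 1.5) gives a regular 8-gon of circumradius 3.5 (constant along its height) (area = (8/2)·3.500²·sin(360°/8) = 34.65 mm²); Merging all regions: the regions partially overlap — summed areas 1439.65 mm² minus the doubly-counted overlap 368.89 mm² gives 1070.76 mm² — area = 1070.76 mm². Overall, the cross-section is a single solid region. Net area = 1070.76 mm².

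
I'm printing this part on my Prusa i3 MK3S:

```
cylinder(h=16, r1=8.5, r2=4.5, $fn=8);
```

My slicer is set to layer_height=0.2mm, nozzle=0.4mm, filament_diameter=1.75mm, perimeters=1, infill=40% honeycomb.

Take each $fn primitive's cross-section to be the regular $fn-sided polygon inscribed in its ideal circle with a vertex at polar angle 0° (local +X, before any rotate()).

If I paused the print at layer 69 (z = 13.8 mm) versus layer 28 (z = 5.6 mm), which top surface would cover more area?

layer 28 (z = 5.6 mm)

Layer 69 (z = 13.8): the cone contributes a regular 8-gon of circumradius 5.050 (interpolated between r1=8.5 and r2=4.5 at t=0.863) (area = (8/2)·5.050²·sin(360°/8) = 72.13 mm²). So its area = 72.13 mm². Layer 28 (z = 5.6): the cone contributes a regular 8-gon of circumradius 7.100 (interpolated between r1=8.5 and r2=4.5 at t=0.350) (area = (8/2)·7.100²·sin(360°/8) = 142.58 mm²). So its area = 142.58 mm². Layer 28 is larger (142.58 vs 72.13 mm²).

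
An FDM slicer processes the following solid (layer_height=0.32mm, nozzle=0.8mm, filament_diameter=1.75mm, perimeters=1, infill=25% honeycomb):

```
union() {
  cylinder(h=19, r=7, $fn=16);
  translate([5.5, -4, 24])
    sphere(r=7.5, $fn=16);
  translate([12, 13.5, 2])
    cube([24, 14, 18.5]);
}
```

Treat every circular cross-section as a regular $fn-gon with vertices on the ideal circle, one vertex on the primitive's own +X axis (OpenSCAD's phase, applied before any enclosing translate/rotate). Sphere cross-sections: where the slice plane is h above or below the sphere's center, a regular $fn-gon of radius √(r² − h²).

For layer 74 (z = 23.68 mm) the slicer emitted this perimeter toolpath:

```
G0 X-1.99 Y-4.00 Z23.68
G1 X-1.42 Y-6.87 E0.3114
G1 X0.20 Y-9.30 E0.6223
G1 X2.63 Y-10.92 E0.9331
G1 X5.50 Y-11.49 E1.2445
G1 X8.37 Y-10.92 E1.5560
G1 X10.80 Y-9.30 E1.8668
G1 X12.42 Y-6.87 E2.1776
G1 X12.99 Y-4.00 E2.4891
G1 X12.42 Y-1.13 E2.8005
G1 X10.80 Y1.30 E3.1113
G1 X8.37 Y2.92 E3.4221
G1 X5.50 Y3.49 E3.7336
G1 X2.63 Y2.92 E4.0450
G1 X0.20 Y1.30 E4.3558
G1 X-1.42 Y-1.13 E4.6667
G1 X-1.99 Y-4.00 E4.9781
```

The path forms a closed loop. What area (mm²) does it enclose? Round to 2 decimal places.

171.85 mm²

Apply the shoelace formula to the sequence of (X, Y) vertices; enclosed area = 171.85 mm².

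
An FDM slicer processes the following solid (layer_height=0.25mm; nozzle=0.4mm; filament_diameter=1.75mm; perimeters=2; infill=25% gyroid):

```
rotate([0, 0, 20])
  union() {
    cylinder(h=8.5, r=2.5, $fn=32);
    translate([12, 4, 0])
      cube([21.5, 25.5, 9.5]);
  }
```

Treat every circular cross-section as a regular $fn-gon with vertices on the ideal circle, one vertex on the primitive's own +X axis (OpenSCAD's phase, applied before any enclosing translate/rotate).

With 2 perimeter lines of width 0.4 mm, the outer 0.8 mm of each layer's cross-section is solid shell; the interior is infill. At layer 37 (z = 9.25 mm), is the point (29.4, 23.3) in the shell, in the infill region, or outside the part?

outside

At z = 9.25 mm: the cylinder is not intersected at this z (z outside [0, 8.5]); the 21.5×25.5 cube at (12, 4) contributes its full rectangle; Taking the union: only the 21.5×25.5 cube at (12, 4) is present, so the union is just that shape — 1 connected region; (whole slice rotated 20° about Z — lengths, areas and connectivity unchanged). Overall, the cross-section is a single solid region. Undo the 20° rotation: the query point maps to (35.596, 11.839) in the un-rotated model frame. The nearest boundary edge runs (33.50, 4.00)→(33.50, 29.50); distance from the point to it = 2.10 mm. The point is not inside any of the regions above, so it lies outside the cross-section (2.10 mm from the nearest boundary).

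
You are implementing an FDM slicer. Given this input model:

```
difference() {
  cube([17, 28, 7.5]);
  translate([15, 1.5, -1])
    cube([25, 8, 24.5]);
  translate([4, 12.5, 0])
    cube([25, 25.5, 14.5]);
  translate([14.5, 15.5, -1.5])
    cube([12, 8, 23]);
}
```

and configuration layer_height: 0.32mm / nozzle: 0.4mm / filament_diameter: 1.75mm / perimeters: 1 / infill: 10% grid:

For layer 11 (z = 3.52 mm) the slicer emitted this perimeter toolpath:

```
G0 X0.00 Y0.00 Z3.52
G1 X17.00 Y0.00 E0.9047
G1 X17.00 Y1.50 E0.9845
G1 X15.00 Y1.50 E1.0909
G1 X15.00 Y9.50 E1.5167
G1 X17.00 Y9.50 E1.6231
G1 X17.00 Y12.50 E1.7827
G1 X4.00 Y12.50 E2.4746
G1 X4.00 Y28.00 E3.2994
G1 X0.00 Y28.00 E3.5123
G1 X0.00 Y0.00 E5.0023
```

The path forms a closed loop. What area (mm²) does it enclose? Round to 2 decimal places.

Apply the shoelace formula to the sequence of (X, Y) vertices; enclosed area = 258.50 mm².

258.50 mm²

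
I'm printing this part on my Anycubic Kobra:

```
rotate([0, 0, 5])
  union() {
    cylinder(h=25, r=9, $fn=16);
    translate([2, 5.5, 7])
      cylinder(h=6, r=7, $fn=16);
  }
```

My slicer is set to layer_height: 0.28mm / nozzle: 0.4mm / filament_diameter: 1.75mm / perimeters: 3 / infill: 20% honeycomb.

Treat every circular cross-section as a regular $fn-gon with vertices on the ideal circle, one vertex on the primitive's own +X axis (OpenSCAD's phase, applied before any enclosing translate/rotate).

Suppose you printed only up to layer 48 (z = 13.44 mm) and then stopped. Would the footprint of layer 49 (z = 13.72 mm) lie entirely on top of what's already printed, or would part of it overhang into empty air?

entirely on top

Compare the two slices. At z = 13.44: the r=9 cylinder contributes a regular 16-gon of circumradius 9 (area = (16/2)·9.000²·sin(360°/16) = 247.98 mm²); the cylinder at (2, 5.5) is not intersected at this z (z outside [7, 13]); Combining (union): only the r=9 cylinder is present, so the union is just that shape — area = 247.98 mm²; (whole slice rotated 5° about Z — lengths, areas and connectivity unchanged). At z = 13.72: the r=9 cylinder gives a regular 16-gon of circumradius 9 (constant along its height) (area = (16/2)·9.000²·sin(360°/16) = 247.98 mm²); the cylinder at (2, 5.5) is absent (z outside [7, 13]); Merging all regions: only the r=9 cylinder is present, so the union is just that shape — area = 247.98 mm²; (whole slice rotated 5° about Z — lengths, areas and connectivity unchanged). Checking containment: the cross-section at z = 13.72 is a subset of the cross-section at z = 13.44.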